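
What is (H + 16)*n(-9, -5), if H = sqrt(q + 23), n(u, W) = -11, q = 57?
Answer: -176 - 44*sqrt(5) ≈ -274.39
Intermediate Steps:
H = 4*sqrt(5) (H = sqrt(57 + 23) = sqrt(80) = 4*sqrt(5) ≈ 8.9443)
(H + 16)*n(-9, -5) = (4*sqrt(5) + 16)*(-11) = (16 + 4*sqrt(5))*(-11) = -176 - 44*sqrt(5)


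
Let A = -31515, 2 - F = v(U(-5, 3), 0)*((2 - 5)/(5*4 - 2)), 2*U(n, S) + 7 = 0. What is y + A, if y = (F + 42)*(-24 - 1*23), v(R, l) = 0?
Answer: -33583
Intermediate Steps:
U(n, S) = -7/2 (U(n, S) = -7/2 + (1/2)*0 = -7/2 + 0 = -7/2)
F = 2 (F = 2 - 0*(2 - 5)/(5*4 - 2) = 2 - 0*(-3/(20 - 2)) = 2 - 0*(-3/18) = 2 - 0*(-3*1/18) = 2 - 0*(-1)/6 = 2 - 1*0 = 2 + 0 = 2)
y = -2068 (y = (2 + 42)*(-24 - 1*23) = 44*(-24 - 23) = 44*(-47) = -2068)
y + A = -2068 - 31515 = -33583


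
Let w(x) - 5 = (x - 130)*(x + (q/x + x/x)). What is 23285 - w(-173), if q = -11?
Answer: -4985295/173 ≈ -28817.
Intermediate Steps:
w(x) = 5 + (-130 + x)*(1 + x - 11/x) (w(x) = 5 + (x - 130)*(x + (-11/x + x/x)) = 5 + (-130 + x)*(x + (-11/x + 1)) = 5 + (-130 + x)*(x + (1 - 11/x)) = 5 + (-130 + x)*(1 + x - 11/x))
23285 - w(-173) = 23285 - (-136 + (-173)² - 129*(-173) + 1430/(-173)) = 23285 - (-136 + 29929 + 22317 + 1430*(-1/173)) = 23285 - (-136 + 29929 + 22317 - 1430/173) = 23285 - 1*9013600/173 = 23285 - 9013600/173 = -4985295/173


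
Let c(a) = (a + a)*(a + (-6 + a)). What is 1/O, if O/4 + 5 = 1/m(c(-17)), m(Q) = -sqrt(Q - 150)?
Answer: -3025/60498 + 11*sqrt(10)/120996 ≈ -0.049714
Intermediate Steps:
c(a) = 2*a*(-6 + 2*a) (c(a) = (2*a)*(-6 + 2*a) = 2*a*(-6 + 2*a))
m(Q) = -sqrt(-150 + Q)
O = -20 - 2*sqrt(10)/55 (O = -20 + 4/((-sqrt(-150 + 4*(-17)*(-3 - 17)))) = -20 + 4/((-sqrt(-150 + 4*(-17)*(-20)))) = -20 + 4/((-sqrt(-150 + 1360))) = -20 + 4/((-sqrt(1210))) = -20 + 4/((-11*sqrt(10))) = -20 + 4*(-sqrt(10)/110) = -20 - 2*sqrt(10)/55 ≈ -20.115)
1/O = 1/(-20 - 2*sqrt(10)/55)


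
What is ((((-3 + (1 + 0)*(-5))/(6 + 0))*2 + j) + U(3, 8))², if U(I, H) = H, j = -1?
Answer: 169/9 ≈ 18.778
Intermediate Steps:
((((-3 + (1 + 0)*(-5))/(6 + 0))*2 + j) + U(3, 8))² = ((((-3 + (1 + 0)*(-5))/(6 + 0))*2 - 1) + 8)² = ((((-3 + 1*(-5))/6)*2 - 1) + 8)² = ((((-3 - 5)*(⅙))*2 - 1) + 8)² = ((-8*⅙*2 - 1) + 8)² = ((-4/3*2 - 1) + 8)² = ((-8/3 - 1) + 8)² = (-11/3 + 8)² = (13/3)² = 169/9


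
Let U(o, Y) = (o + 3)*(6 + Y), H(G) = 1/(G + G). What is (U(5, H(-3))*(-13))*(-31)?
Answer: 56420/3 ≈ 18807.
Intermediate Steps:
H(G) = 1/(2*G)
U(o, Y) = (3 + o)*(6 + Y)
(U(5, H(-3))*(-13))*(-31) = ((18 + 3*((1/2)/(-3)) + 6*5 + ((1/2)/(-3))*5)*(-13))*(-31) = ((18 + 3*((1/2)*(-1/3)) + 30 + ((1/2)*(-1/3))*5)*(-13))*(-31) = ((18 + 3*(-1/6) + 30 - 1/6*5)*(-13))*(-31) = ((18 - 1/2 + 30 - 5/6)*(-13))*(-31) = ((140/3)*(-13))*(-31) = -1820/3*(-31) = 56420/3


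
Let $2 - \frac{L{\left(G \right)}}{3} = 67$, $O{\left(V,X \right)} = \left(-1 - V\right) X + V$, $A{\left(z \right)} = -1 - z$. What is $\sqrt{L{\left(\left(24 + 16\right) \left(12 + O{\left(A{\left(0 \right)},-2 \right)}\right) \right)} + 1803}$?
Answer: $2 \sqrt{402} \approx 40.1$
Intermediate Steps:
$O{\left(V,X \right)} = V + X \left(-1 - V\right)$ ($O{\left(V,X \right)} = X \left(-1 - V\right) + V = V + X \left(-1 - V\right)$)
$L{\left(G \right)} = -195$ ($L{\left(G \right)} = 6 - 201 = -195$)
$\sqrt{L{\left(\left(24 + 16\right) \left(12 + O{\left(A{\left(0 \right)},-2 \right)}\right) \right)} + 1803} = \sqrt{-195 + 1803} = \sqrt{1608} = 2 \sqrt{402}$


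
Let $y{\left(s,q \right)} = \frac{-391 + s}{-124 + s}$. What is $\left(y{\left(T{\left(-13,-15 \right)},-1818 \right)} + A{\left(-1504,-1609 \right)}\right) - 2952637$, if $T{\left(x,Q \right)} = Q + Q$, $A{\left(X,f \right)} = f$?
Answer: $- \frac{454953463}{154} \approx -2.9542 \cdot 10^{6}$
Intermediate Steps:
$T{\left(x,Q \right)} = 2 Q$
$y{\left(s,q \right)} = \frac{-391 + s}{-124 + s}$
$\left(y{\left(T{\left(-13,-15 \right)},-1818 \right)} + A{\left(-1504,-1609 \right)}\right) - 2952637 = \left(\frac{-391 + 2 \left(-15\right)}{-124 + 2 \left(-15\right)} - 1609\right) - 2952637 = \left(\frac{-391 - 30}{-124 - 30} - 1609\right) - 2952637 = \left(\frac{1}{-154} \left(-421\right) - 1609\right) - 2952637 = \left(\left(- \frac{1}{154}\right) \left(-421\right) - 1609\right) - 2952637 = \left(\frac{421}{154} - 1609\right) - 2952637 = - \frac{247365}{154} - 2952637 = - \frac{454953463}{154}$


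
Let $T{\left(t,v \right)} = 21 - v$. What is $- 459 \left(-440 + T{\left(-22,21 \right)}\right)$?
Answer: $201960$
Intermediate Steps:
$- 459 \left(-440 + T{\left(-22,21 \right)}\right) = - 459 \left(-440 + \left(21 - 21\right)\right) = - 459 \left(-440 + 0\right) = \left(-459\right) \left(-440\right) = 201960$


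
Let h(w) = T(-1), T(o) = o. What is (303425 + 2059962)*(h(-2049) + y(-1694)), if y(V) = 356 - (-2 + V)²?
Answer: -6797245178607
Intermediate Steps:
h(w) = -1
(303425 + 2059962)*(h(-2049) + y(-1694)) = (303425 + 2059962)*(-1 + (356 - (-2 - 1694)²)) = 2363387*(-1 + (356 - 1*(-1696)²)) = 2363387*(-1 + (356 - 1*2876416)) = 2363387*(-1 + (356 - 2876416)) = 2363387*(-1 - 2876060) = 2363387*(-2876061) = -6797245178607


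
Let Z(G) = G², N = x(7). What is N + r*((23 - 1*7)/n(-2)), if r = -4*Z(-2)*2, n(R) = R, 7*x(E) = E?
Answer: 257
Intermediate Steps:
x(E) = E/7
N = 1 (N = (⅐)*7 = 1)
r = -32 (r = -4*(-2)²*2 = -4*4*2 = -16*2 = -32)
N + r*((23 - 1*7)/n(-2)) = 1 - 32*(23 - 1*7)/(-2) = 1 - 32*(23 - 7)*(-1)/2 = 1 - 512*(-1)/2 = 1 - 32*(-8) = 1 + 256 = 257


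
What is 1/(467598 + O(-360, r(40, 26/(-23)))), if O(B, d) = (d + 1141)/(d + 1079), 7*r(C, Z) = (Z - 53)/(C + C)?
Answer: 2779255/1299577018457 ≈ 2.1386e-6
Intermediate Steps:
r(C, Z) = (-53 + Z)/(14*C) (r(C, Z) = ((Z - 53)/(C + C))/7 = ((-53 + Z)/((2*C)))/7 = ((-53 + Z)*(1/(2*C)))/7 = ((-53 + Z)/(2*C))/7 = (-53 + Z)/(14*C))
O(B, d) = (1141 + d)/(1079 + d)
1/(467598 + O(-360, r(40, 26/(-23)))) = 1/(467598 + (1141 + (1/14)*(-53 + 26/(-23))/40)/(1079 + (1/14)*(-53 + 26/(-23))/40)) = 1/(467598 + (1141 + (1/14)*(1/40)*(-53 + 26*(-1/23)))/(1079 + (1/14)*(1/40)*(-53 + 26*(-1/23)))) = 1/(467598 + (1141 + (1/14)*(1/40)*(-53 - 26/23))/(1079 + (1/14)*(1/40)*(-53 - 26/23))) = 1/(467598 + (1141 + (1/14)*(1/40)*(-1245/23))/(1079 + (1/14)*(1/40)*(-1245/23))) = 1/(467598 + (1141 - 249/2576)/(1079 - 249/2576)) = 1/(467598 + (2938967/2576)/(2779255/2576)) = 1/(467598 + (2576/2779255)*(2938967/2576)) = 1/(467598 + 2938967/2779255) = 1/(1299577018457/2779255) = 2779255/1299577018457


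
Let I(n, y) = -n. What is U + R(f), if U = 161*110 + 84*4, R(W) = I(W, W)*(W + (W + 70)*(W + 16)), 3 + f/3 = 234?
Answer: -375352334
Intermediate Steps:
f = 693 (f = -9 + 3*234 = -9 + 702 = 693)
R(W) = -W*(W + (16 + W)*(70 + W)) (R(W) = (-W)*(W + (W + 70)*(W + 16)) = (-W)*(W + (70 + W)*(16 + W)) = (-W)*(W + (16 + W)*(70 + W)) = -W*(W + (16 + W)*(70 + W)))
U = 18046 (U = 17710 + 336 = 18046)
U + R(f) = 18046 - 1*693*(1120 + 693² + 87*693) = 18046 - 1*693*(1120 + 480249 + 60291) = 18046 - 1*693*541660 = 18046 - 375370380 = -375352334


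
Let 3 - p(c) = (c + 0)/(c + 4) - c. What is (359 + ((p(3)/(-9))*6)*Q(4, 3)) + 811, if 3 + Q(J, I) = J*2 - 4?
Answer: 8164/7 ≈ 1166.3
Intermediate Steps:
Q(J, I) = -7 + 2*J (Q(J, I) = -3 + (J*2 - 4) = -3 + (2*J - 4) = -3 + (-4 + 2*J) = -7 + 2*J)
p(c) = 3 + c - c/(4 + c) (p(c) = 3 - ((c + 0)/(c + 4) - c) = 3 - (c/(4 + c) - c) = 3 - (-c + c/(4 + c)) = 3 + (c - c/(4 + c)) = 3 + c - c/(4 + c))
(359 + ((p(3)/(-9))*6)*Q(4, 3)) + 811 = (359 + ((((12 + 3² + 6*3)/(4 + 3))/(-9))*6)*(-7 + 2*4)) + 811 = (359 + ((((12 + 9 + 18)/7)*(-⅑))*6)*(-7 + 8)) + 811 = (359 + ((((⅐)*39)*(-⅑))*6)*1) + 811 = (359 + (((39/7)*(-⅑))*6)*1) + 811 = (359 - 13/21*6*1) + 811 = (359 - 26/7*1) + 811 = (359 - 26/7) + 811 = 2487/7 + 811 = 8164/7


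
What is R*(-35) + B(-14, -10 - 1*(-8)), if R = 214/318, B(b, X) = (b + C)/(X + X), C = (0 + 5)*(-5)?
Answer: -8779/636 ≈ -13.803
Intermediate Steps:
C = -25 (C = 5*(-5) = -25)
B(b, X) = (-25 + b)/(2*X) (B(b, X) = (b - 25)/(X + X) = (-25 + b)/((2*X)) = (-25 + b)*(1/(2*X)) = (-25 + b)/(2*X))
R = 107/159 (R = 214*(1/318) = 107/159 ≈ 0.67296)
R*(-35) + B(-14, -10 - 1*(-8)) = (107/159)*(-35) + (-25 - 14)/(2*(-10 - 1*(-8))) = -3745/159 + (½)*(-39)/(-10 + 8) = -3745/159 + (½)*(-39)/(-2) = -3745/159 + (½)*(-½)*(-39) = -3745/159 + 39/4 = -8779/636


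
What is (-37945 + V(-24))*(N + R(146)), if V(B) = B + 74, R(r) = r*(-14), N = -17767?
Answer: 750737845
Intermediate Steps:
R(r) = -14*r
V(B) = 74 + B
(-37945 + V(-24))*(N + R(146)) = (-37945 + (74 - 24))*(-17767 - 14*146) = (-37945 + 50)*(-17767 - 2044) = -37895*(-19811) = 750737845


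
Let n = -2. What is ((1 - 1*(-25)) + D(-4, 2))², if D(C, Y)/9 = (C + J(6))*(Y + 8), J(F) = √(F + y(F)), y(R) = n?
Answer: 23716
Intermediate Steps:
y(R) = -2
J(F) = √(-2 + F) (J(F) = √(F - 2) = √(-2 + F))
D(C, Y) = 9*(2 + C)*(8 + Y) (D(C, Y) = 9*((C + √(-2 + 6))*(Y + 8)) = 9*((C + √4)*(8 + Y)) = 9*((C + 2)*(8 + Y)) = 9*((2 + C)*(8 + Y)) = 9*(2 + C)*(8 + Y))
((1 - 1*(-25)) + D(-4, 2))² = ((1 - 1*(-25)) + (144 + 18*2 + 72*(-4) + 9*(-4)*2))² = ((1 + 25) + (144 + 36 - 288 - 72))² = (26 - 180)² = (-154)² = 23716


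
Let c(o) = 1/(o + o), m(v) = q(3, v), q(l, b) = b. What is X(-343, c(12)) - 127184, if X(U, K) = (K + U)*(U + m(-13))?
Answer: -30545/6 ≈ -5090.8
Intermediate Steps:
m(v) = v
c(o) = 1/(2*o)
X(U, K) = (-13 + U)*(K + U) (X(U, K) = (K + U)*(U - 13) = (K + U)*(-13 + U) = (-13 + U)*(K + U))
X(-343, c(12)) - 127184 = ((-343)**2 - 13/(2*12) - 13*(-343) + ((1/2)/12)*(-343)) - 127184 = (117649 - 13/(2*12) + 4459 + ((1/2)*(1/12))*(-343)) - 127184 = (117649 - 13*1/24 + 4459 + (1/24)*(-343)) - 127184 = (117649 - 13/24 + 4459 - 343/24) - 127184 = 732559/6 - 127184 = -30545/6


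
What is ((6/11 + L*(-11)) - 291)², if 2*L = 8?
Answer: 13535041/121 ≈ 1.1186e+5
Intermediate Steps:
L = 4 (L = (½)*8 = 4)
((6/11 + L*(-11)) - 291)² = ((6/11 + 4*(-11)) - 291)² = ((6*(1/11) - 44) - 291)² = ((6/11 - 44) - 291)² = (-478/11 - 291)² = (-3679/11)² = 13535041/121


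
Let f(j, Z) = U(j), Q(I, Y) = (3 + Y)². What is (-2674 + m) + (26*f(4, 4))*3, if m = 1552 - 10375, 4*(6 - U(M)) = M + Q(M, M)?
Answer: -24125/2 ≈ -12063.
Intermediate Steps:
U(M) = 6 - M/4 - (3 + M)²/4 (U(M) = 6 - (M + (3 + M)²)/4 = 6 + (-M/4 - (3 + M)²/4) = 6 - M/4 - (3 + M)²/4)
f(j, Z) = 6 - j/4 - (3 + j)²/4
m = -8823
(-2674 + m) + (26*f(4, 4))*3 = (-2674 - 8823) + (26*(6 - ¼*4 - (3 + 4)²/4))*3 = -11497 + (26*(6 - 1 - ¼*7²))*3 = -11497 + (26*(6 - 1 - ¼*49))*3 = -11497 + (26*(6 - 1 - 49/4))*3 = -11497 + (26*(-29/4))*3 = -11497 - 377/2*3 = -11497 - 1131/2 = -24125/2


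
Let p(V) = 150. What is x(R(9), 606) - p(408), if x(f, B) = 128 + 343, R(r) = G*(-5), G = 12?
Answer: 321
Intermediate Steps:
R(r) = -60 (R(r) = 12*(-5) = -60)
x(f, B) = 471
x(R(9), 606) - p(408) = 471 - 1*150 = 471 - 150 = 321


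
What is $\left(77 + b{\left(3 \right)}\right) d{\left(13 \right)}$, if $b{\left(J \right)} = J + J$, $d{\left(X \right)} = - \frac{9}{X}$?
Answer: $- \frac{747}{13} \approx -57.462$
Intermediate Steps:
$b{\left(J \right)} = 2 J$
$\left(77 + b{\left(3 \right)}\right) d{\left(13 \right)} = \left(77 + 2 \cdot 3\right) \left(- \frac{9}{13}\right) = \left(77 + 6\right) \left(\left(-9\right) \frac{1}{13}\right) = 83 \left(- \frac{9}{13}\right) = - \frac{747}{13}$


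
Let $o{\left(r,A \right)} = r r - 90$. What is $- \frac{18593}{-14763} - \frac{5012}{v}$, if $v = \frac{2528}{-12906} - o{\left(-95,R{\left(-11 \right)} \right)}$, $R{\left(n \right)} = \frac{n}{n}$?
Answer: $\frac{1549521804335}{851217144897} \approx 1.8204$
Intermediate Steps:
$R{\left(n \right)} = 1$
$o{\left(r,A \right)} = -90 + r^{2}$ ($o{\left(r,A \right)} = r^{2} - 90 = -90 + r^{2}$)
$v = - \frac{57658819}{6453}$ ($v = \frac{2528}{-12906} - \left(-90 + \left(-95\right)^{2}\right) = 2528 \left(- \frac{1}{12906}\right) - \left(-90 + 9025\right) = - \frac{1264}{6453} - 8935 = - \frac{57658819}{6453} \approx -8935.2$)
$- \frac{18593}{-14763} - \frac{5012}{v} = - \frac{18593}{-14763} - \frac{5012}{- \frac{57658819}{6453}} = \left(-18593\right) \left(- \frac{1}{14763}\right) - - \frac{32342436}{57658819} = \frac{18593}{14763} + \frac{32342436}{57658819} = \frac{1549521804335}{851217144897}$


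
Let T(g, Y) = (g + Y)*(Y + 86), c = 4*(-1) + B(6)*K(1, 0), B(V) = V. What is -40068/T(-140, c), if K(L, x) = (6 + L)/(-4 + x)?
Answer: 53424/14729 ≈ 3.6271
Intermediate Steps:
K(L, x) = (6 + L)/(-4 + x)
c = -29/2 (c = 4*(-1) + 6*((6 + 1)/(-4 + 0)) = -4 + 6*(7/(-4)) = -4 + 6*(-¼*7) = -4 + 6*(-7/4) = -4 - 21/2 = -29/2 ≈ -14.500)
T(g, Y) = (86 + Y)*(Y + g) (T(g, Y) = (Y + g)*(86 + Y) = (86 + Y)*(Y + g))
-40068/T(-140, c) = -40068/((-29/2)² + 86*(-29/2) + 86*(-140) - 29/2*(-140)) = -40068/(841/4 - 1247 - 12040 + 2030) = -40068/(-44187/4) = -40068*(-4/44187) = 53424/14729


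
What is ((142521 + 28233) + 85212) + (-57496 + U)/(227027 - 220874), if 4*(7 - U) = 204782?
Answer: 3149700227/12306 ≈ 2.5595e+5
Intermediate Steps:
U = -102377/2 (U = 7 - ¼*204782 = 7 - 102391/2 = -102377/2 ≈ -51189.)
((142521 + 28233) + 85212) + (-57496 + U)/(227027 - 220874) = ((142521 + 28233) + 85212) + (-57496 - 102377/2)/(227027 - 220874) = (170754 + 85212) - 217369/2/6153 = 255966 - 217369/2*1/6153 = 255966 - 217369/12306 = 3149700227/12306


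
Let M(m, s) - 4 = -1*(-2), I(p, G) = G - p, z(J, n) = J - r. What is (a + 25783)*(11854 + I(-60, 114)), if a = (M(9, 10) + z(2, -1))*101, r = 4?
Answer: 314977236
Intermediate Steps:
z(J, n) = -4 + J (z(J, n) = J - 1*4 = J - 4 = -4 + J)
M(m, s) = 6 (M(m, s) = 4 - 1*(-2) = 4 + 2 = 6)
a = 404 (a = (6 + (-4 + 2))*101 = (6 - 2)*101 = 4*101 = 404)
(a + 25783)*(11854 + I(-60, 114)) = (404 + 25783)*(11854 + (114 - 1*(-60))) = 26187*(11854 + (114 + 60)) = 26187*(11854 + 174) = 26187*12028 = 314977236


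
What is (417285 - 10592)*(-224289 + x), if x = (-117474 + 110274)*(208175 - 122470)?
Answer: -251051706434277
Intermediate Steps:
x = -617076000 (x = -7200*85705 = -617076000)
(417285 - 10592)*(-224289 + x) = (417285 - 10592)*(-224289 - 617076000) = 406693*(-617300289) = -251051706434277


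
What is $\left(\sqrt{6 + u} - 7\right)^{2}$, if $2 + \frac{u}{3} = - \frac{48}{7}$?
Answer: $\frac{199}{7} - 24 i \sqrt{7} \approx 28.429 - 63.498 i$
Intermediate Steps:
$u = - \frac{186}{7}$ ($u = -6 + 3 \left(- \frac{48}{7}\right) = -6 - \frac{144}{7} = - \frac{186}{7} \approx -26.571$)
$\left(\sqrt{6 + u} - 7\right)^{2} = \left(\sqrt{6 - \frac{186}{7}} - 7\right)^{2} = \left(\sqrt{- \frac{144}{7}} - 7\right)^{2} = \left(\frac{12 i \sqrt{7}}{7} - 7\right)^{2} = \left(-7 + \frac{12 i \sqrt{7}}{7}\right)^{2}$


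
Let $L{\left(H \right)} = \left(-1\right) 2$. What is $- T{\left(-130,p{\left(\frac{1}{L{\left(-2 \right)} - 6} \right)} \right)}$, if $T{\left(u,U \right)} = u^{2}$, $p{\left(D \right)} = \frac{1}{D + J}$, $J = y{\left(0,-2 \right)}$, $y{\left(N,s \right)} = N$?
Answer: $-16900$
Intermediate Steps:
$J = 0$
$L{\left(H \right)} = -2$
$p{\left(D \right)} = \frac{1}{D}$ ($p{\left(D \right)} = \frac{1}{D + 0} = \frac{1}{D}$)
$- T{\left(-130,p{\left(\frac{1}{L{\left(-2 \right)} - 6} \right)} \right)} = - \left(-130\right)^{2} = \left(-1\right) 16900 = -16900$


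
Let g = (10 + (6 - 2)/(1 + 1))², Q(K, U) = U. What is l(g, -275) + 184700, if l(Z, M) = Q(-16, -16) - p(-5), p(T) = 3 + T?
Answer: 184686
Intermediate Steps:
g = 144 (g = (10 + 4/2)² = (10 + 4*(½))² = (10 + 2)² = 12² = 144)
l(Z, M) = -14 (l(Z, M) = -16 - (3 - 5) = -16 - 1*(-2) = -16 + 2 = -14)
l(g, -275) + 184700 = -14 + 184700 = 184686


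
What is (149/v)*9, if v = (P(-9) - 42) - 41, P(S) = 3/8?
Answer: -10728/661 ≈ -16.230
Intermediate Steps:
P(S) = 3/8 (P(S) = 3*(⅛) = 3/8)
v = -661/8 (v = (3/8 - 42) - 41 = -333/8 - 41 = -661/8 ≈ -82.625)
(149/v)*9 = (149/(-661/8))*9 = (149*(-8/661))*9 = -1192/661*9 = -10728/661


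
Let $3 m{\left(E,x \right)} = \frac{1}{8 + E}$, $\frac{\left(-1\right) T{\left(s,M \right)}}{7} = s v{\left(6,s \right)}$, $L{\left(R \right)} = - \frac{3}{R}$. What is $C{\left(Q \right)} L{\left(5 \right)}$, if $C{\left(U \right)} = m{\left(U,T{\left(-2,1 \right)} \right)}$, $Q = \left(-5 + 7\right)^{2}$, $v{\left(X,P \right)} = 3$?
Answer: $- \frac{1}{60} \approx -0.016667$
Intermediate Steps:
$T{\left(s,M \right)} = - 21 s$ ($T{\left(s,M \right)} = - 7 s 3 = - 7 \cdot 3 s = - 21 s$)
$m{\left(E,x \right)} = \frac{1}{3 \left(8 + E\right)}$
$Q = 4$ ($Q = 2^{2} = 4$)
$C{\left(U \right)} = \frac{1}{3 \left(8 + U\right)}$
$C{\left(Q \right)} L{\left(5 \right)} = \frac{1}{3 \left(8 + 4\right)} \left(- \frac{3}{5}\right) = \frac{1}{3 \cdot 12} \left(\left(-3\right) \frac{1}{5}\right) = \frac{1}{3} \cdot \frac{1}{12} \left(- \frac{3}{5}\right) = \frac{1}{36} \left(- \frac{3}{5}\right) = - \frac{1}{60}$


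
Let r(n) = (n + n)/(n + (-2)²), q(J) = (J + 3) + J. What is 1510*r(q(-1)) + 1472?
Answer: 2076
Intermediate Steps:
q(J) = 3 + 2*J (q(J) = (3 + J) + J = 3 + 2*J)
r(n) = 2*n/(4 + n) (r(n) = (2*n)/(n + 4) = (2*n)/(4 + n) = 2*n/(4 + n))
1510*r(q(-1)) + 1472 = 1510*(2*(3 + 2*(-1))/(4 + (3 + 2*(-1)))) + 1472 = 1510*(2*(3 - 2)/(4 + (3 - 2))) + 1472 = 1510*(2*1/(4 + 1)) + 1472 = 1510*(2*1/5) + 1472 = 1510*(2*1*(⅕)) + 1472 = 1510*(⅖) + 1472 = 604 + 1472 = 2076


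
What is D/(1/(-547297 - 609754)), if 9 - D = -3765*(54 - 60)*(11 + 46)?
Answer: 1489843165671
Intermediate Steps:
D = -1287621 (D = 9 - (-3765)*(54 - 60)*(11 + 46) = 9 - (-3765)*(-6*57) = 9 - (-3765)*(-342) = 9 - 1*1287630 = 9 - 1287630 = -1287621)
D/(1/(-547297 - 609754)) = -1287621/(1/(-547297 - 609754)) = -1287621/(1/(-1157051)) = -1287621/(-1/1157051) = -1287621*(-1157051) = 1489843165671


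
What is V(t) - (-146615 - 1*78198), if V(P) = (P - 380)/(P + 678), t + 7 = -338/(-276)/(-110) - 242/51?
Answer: 12884064302086/57310289 ≈ 2.2481e+5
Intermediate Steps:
t = -1011271/86020 (t = -7 + (-338/(-276)/(-110) - 242/51) = -7 + (-338*(-1/276)*(-1/110) - 242*1/51) = -7 + ((169/138)*(-1/110) - 242/51) = -7 + (-169/15180 - 242/51) = -7 - 409131/86020 = -1011271/86020 ≈ -11.756)
V(P) = (-380 + P)/(678 + P)
V(t) - (-146615 - 1*78198) = (-380 - 1011271/86020)/(678 - 1011271/86020) - (-146615 - 1*78198) = -33698871/86020/(57310289/86020) - (-146615 - 78198) = (86020/57310289)*(-33698871/86020) - 1*(-224813) = -33698871/57310289 + 224813 = 12884064302086/57310289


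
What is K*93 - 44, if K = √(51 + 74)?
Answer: -44 + 465*√5 ≈ 995.77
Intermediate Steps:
K = 5*√5 (K = √125 = 5*√5 ≈ 11.180)
K*93 - 44 = (5*√5)*93 - 44 = 465*√5 - 44 = -44 + 465*√5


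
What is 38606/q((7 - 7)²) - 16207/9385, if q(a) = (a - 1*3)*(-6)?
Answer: 181012792/84465 ≈ 2143.1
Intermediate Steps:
q(a) = 18 - 6*a (q(a) = (a - 3)*(-6) = (-3 + a)*(-6) = 18 - 6*a)
38606/q((7 - 7)²) - 16207/9385 = 38606/(18 - 6*(7 - 7)²) - 16207/9385 = 38606/(18 - 6*0²) - 16207*1/9385 = 38606/(18 - 6*0) - 16207/9385 = 38606/(18 + 0) - 16207/9385 = 38606/18 - 16207/9385 = 38606*(1/18) - 16207/9385 = 19303/9 - 16207/9385 = 181012792/84465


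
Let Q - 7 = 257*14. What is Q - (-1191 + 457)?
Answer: 4339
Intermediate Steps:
Q = 3605 (Q = 7 + 257*14 = 7 + 3598 = 3605)
Q - (-1191 + 457) = 3605 - (-1191 + 457) = 3605 - 1*(-734) = 3605 + 734 = 4339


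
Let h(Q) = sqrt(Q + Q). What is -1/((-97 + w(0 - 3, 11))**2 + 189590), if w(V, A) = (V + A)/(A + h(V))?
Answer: (-22*sqrt(6) + 115*I)/(-22867877*I + 4376426*sqrt(6)) ≈ -5.0285e-6 + 7.5151e-10*I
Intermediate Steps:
h(Q) = sqrt(2)*sqrt(Q) (h(Q) = sqrt(2*Q) = sqrt(2)*sqrt(Q))
w(V, A) = (A + V)/(A + sqrt(2)*sqrt(V)) (w(V, A) = (V + A)/(A + sqrt(2)*sqrt(V)) = (A + V)/(A + sqrt(2)*sqrt(V)))
-1/((-97 + w(0 - 3, 11))**2 + 189590) = -1/((-97 + (11 + (0 - 3))/(11 + sqrt(2)*sqrt(0 - 3)))**2 + 189590) = -1/((-97 + (11 - 3)/(11 + sqrt(2)*sqrt(-3)))**2 + 189590) = -1/((-97 + 8/(11 + sqrt(2)*(I*sqrt(3))))**2 + 189590) = -1/((-97 + 8/(11 + I*sqrt(6)))**2 + 189590) = -1/(189590 + (-97 + 8/(11 + I*sqrt(6)))**2)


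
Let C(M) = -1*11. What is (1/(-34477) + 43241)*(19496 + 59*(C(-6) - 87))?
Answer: 20445104876584/34477 ≈ 5.9301e+8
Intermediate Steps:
C(M) = -11
(1/(-34477) + 43241)*(19496 + 59*(C(-6) - 87)) = (1/(-34477) + 43241)*(19496 + 59*(-11 - 87)) = (-1/34477 + 43241)*(19496 + 59*(-98)) = 1490819956*(19496 - 5782)/34477 = (1490819956/34477)*13714 = 20445104876584/34477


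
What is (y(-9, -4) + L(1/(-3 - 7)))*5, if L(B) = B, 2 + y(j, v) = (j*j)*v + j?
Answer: -3351/2 ≈ -1675.5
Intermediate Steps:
y(j, v) = -2 + j + v*j**2 (y(j, v) = -2 + ((j*j)*v + j) = -2 + (j**2*v + j) = -2 + (v*j**2 + j) = -2 + (j + v*j**2) = -2 + j + v*j**2)
(y(-9, -4) + L(1/(-3 - 7)))*5 = ((-2 - 9 - 4*(-9)**2) + 1/(-3 - 7))*5 = ((-2 - 9 - 4*81) + 1/(-10))*5 = ((-2 - 9 - 324) - 1/10)*5 = (-335 - 1/10)*5 = -3351/10*5 = -3351/2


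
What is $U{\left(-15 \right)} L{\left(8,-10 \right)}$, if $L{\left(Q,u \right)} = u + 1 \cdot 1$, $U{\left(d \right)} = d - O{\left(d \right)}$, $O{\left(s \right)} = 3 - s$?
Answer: $297$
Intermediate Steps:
$U{\left(d \right)} = -3 + 2 d$ ($U{\left(d \right)} = d - \left(3 - d\right) = d + \left(-3 + d\right) = -3 + 2 d$)
$L{\left(Q,u \right)} = 1 + u$ ($L{\left(Q,u \right)} = u + 1 = 1 + u$)
$U{\left(-15 \right)} L{\left(8,-10 \right)} = \left(-3 + 2 \left(-15\right)\right) \left(1 - 10\right) = \left(-3 - 30\right) \left(-9\right) = \left(-33\right) \left(-9\right) = 297$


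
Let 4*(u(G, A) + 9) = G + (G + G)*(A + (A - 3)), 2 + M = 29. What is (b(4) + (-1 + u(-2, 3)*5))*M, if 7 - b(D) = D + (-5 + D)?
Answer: -3213/2 ≈ -1606.5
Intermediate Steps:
M = 27 (M = -2 + 29 = 27)
u(G, A) = -9 + G/4 + G*(-3 + 2*A)/2 (u(G, A) = -9 + (G + (G + G)*(A + (A - 3)))/4 = -9 + (G + (2*G)*(A + (-3 + A)))/4 = -9 + (G + (2*G)*(-3 + 2*A))/4 = -9 + (G + 2*G*(-3 + 2*A))/4 = -9 + (G/4 + G*(-3 + 2*A)/2) = -9 + G/4 + G*(-3 + 2*A)/2)
b(D) = 12 - 2*D (b(D) = 7 - (D + (-5 + D)) = 7 - (-5 + 2*D) = 7 + (5 - 2*D) = 12 - 2*D)
(b(4) + (-1 + u(-2, 3)*5))*M = ((12 - 2*4) + (-1 + (-9 - 5/4*(-2) + 3*(-2))*5))*27 = ((12 - 8) + (-1 + (-9 + 5/2 - 6)*5))*27 = (4 + (-1 - 25/2*5))*27 = (4 + (-1 - 125/2))*27 = (4 - 127/2)*27 = -119/2*27 = -3213/2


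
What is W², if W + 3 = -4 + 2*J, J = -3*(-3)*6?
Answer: 10201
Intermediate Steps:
J = 54 (J = 9*6 = 54)
W = 101 (W = -3 + (-4 + 2*54) = -3 + (-4 + 108) = -3 + 104 = 101)
W² = 101² = 10201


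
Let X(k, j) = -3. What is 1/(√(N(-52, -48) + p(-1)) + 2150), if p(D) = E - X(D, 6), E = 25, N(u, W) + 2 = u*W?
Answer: 1075/2309989 - √2522/4619978 ≈ 0.00045450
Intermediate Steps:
N(u, W) = -2 + W*u (N(u, W) = -2 + u*W = -2 + W*u)
p(D) = 28 (p(D) = 25 - 1*(-3) = 25 + 3 = 28)
1/(√(N(-52, -48) + p(-1)) + 2150) = 1/(√((-2 - 48*(-52)) + 28) + 2150) = 1/(√((-2 + 2496) + 28) + 2150) = 1/(√(2494 + 28) + 2150) = 1/(√2522 + 2150) = 1/(2150 + √2522)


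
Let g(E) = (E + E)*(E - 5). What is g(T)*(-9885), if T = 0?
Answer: 0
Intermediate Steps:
g(E) = 2*E*(-5 + E) (g(E) = (2*E)*(-5 + E) = 2*E*(-5 + E))
g(T)*(-9885) = (2*0*(-5 + 0))*(-9885) = (2*0*(-5))*(-9885) = 0*(-9885) = 0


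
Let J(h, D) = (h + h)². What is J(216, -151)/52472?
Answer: 23328/6559 ≈ 3.5566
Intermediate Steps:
J(h, D) = 4*h² (J(h, D) = (2*h)² = 4*h²)
J(216, -151)/52472 = (4*216²)/52472 = (4*46656)*(1/52472) = 186624*(1/52472) = 23328/6559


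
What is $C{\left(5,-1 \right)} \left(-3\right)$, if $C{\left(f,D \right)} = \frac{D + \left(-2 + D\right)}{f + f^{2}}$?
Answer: $\frac{2}{5} \approx 0.4$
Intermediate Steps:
$C{\left(f,D \right)} = \frac{-2 + 2 D}{f + f^{2}}$
$C{\left(5,-1 \right)} \left(-3\right) = \frac{2 \left(-1 - 1\right)}{5 \left(1 + 5\right)} \left(-3\right) = 2 \cdot \frac{1}{5} \cdot \frac{1}{6} \left(-2\right) \left(-3\right) = \left(- \frac{2}{15}\right) \left(-3\right) = \frac{2}{5}$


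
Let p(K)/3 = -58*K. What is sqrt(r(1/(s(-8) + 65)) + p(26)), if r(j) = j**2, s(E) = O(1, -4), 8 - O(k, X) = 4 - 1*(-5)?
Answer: 11*I*sqrt(153143)/64 ≈ 67.261*I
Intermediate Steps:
O(k, X) = -1 (O(k, X) = 8 - (4 - 1*(-5)) = 8 - (4 + 5) = 8 - 1*9 = 8 - 9 = -1)
s(E) = -1
p(K) = -174*K (p(K) = 3*(-58*K) = -174*K)
sqrt(r(1/(s(-8) + 65)) + p(26)) = sqrt((1/(-1 + 65))**2 - 174*26) = sqrt((1/64)**2 - 4524) = sqrt(1/4096 - 4524) = sqrt(-18530303/4096) = 11*I*sqrt(153143)/64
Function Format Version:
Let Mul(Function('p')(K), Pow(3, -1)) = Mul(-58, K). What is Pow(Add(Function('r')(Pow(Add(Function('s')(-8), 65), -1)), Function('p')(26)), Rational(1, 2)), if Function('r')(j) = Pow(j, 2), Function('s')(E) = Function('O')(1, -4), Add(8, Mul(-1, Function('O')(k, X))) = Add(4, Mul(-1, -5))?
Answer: Mul(Rational(11, 64), I, Pow(153143, Rational(1, 2))) ≈ Mul(67.261, I)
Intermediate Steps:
Function('O')(k, X) = -1 (Function('O')(k, X) = Add(8, Mul(-1, Add(4, Mul(-1, -5)))) = Add(8, Mul(-1, Add(4, 5))) = Add(8, Mul(-1, 9)) = Add(8, -9) = -1)
Function('s')(E) = -1
Function('p')(K) = Mul(-174, K) (Function('p')(K) = Mul(3, Mul(-58, K)) = Mul(-174, K))
Pow(Add(Function('r')(Pow(Add(Function('s')(-8), 65), -1)), Function('p')(26)), Rational(1, 2)) = Pow(Add(Pow(Pow(Add(-1, 65), -1), 2), Mul(-174, 26)), Rational(1, 2)) = Pow(Add(Pow(Pow(64, -1), 2), -4524), Rational(1, 2)) = Pow(Add(Pow(Rational(1, 64), 2), -4524), Rational(1, 2)) = Pow(Add(Rational(1, 4096), -4524), Rational(1, 2)) = Pow(Rational(-18530303, 4096), Rational(1, 2)) = Mul(Rational(11, 64), I, Pow(153143, Rational(1, 2)))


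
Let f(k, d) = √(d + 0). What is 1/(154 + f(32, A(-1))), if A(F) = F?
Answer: 154/23717 - I/23717 ≈ 0.0064932 - 4.2164e-5*I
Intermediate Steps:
f(k, d) = √d
1/(154 + f(32, A(-1))) = 1/(154 + √(-1)) = 1/(154 + I) = (154 - I)/23717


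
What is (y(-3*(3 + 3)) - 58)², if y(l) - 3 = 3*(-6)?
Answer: 5329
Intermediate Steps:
y(l) = -15 (y(l) = 3 + 3*(-6) = 3 - 18 = -15)
(y(-3*(3 + 3)) - 58)² = (-15 - 58)² = (-73)² = 5329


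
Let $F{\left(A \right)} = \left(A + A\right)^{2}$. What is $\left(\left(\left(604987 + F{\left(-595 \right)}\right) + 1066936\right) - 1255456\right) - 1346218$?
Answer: $486349$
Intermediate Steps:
$F{\left(A \right)} = 4 A^{2}$ ($F{\left(A \right)} = \left(2 A\right)^{2} = 4 A^{2}$)
$\left(\left(\left(604987 + F{\left(-595 \right)}\right) + 1066936\right) - 1255456\right) - 1346218 = \left(\left(\left(604987 + 4 \left(-595\right)^{2}\right) + 1066936\right) - 1255456\right) - 1346218 = \left(\left(\left(604987 + 4 \cdot 354025\right) + 1066936\right) - 1255456\right) - 1346218 = \left(\left(\left(604987 + 1416100\right) + 1066936\right) - 1255456\right) - 1346218 = \left(\left(2021087 + 1066936\right) - 1255456\right) - 1346218 = \left(3088023 - 1255456\right) - 1346218 = 1832567 - 1346218 = 486349$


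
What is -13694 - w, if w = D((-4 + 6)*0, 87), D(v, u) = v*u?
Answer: -13694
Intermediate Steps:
D(v, u) = u*v
w = 0 (w = 87*((-4 + 6)*0) = 87*(2*0) = 87*0 = 0)
-13694 - w = -13694 - 1*0 = -13694 + 0 = -13694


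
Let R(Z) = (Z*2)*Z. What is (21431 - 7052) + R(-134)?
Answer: 50291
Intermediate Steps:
R(Z) = 2*Z**2 (R(Z) = (2*Z)*Z = 2*Z**2)
(21431 - 7052) + R(-134) = (21431 - 7052) + 2*(-134)**2 = 14379 + 2*17956 = 14379 + 35912 = 50291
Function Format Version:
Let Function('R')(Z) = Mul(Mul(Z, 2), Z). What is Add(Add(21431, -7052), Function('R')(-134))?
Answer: 50291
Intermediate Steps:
Function('R')(Z) = Mul(2, Pow(Z, 2)) (Function('R')(Z) = Mul(Mul(2, Z), Z) = Mul(2, Pow(Z, 2)))
Add(Add(21431, -7052), Function('R')(-134)) = Add(Add(21431, -7052), Mul(2, Pow(-134, 2))) = Add(14379, Mul(2, 17956)) = Add(14379, 35912) = 50291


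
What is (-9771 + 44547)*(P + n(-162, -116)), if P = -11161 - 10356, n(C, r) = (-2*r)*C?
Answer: -2055296376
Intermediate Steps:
n(C, r) = -2*C*r
P = -21517
(-9771 + 44547)*(P + n(-162, -116)) = (-9771 + 44547)*(-21517 - 2*(-162)*(-116)) = 34776*(-21517 - 37584) = 34776*(-59101) = -2055296376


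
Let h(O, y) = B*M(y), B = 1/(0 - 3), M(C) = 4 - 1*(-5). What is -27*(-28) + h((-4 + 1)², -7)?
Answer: 753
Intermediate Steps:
M(C) = 9 (M(C) = 4 + 5 = 9)
B = -⅓ (B = 1/(-3) = -⅓ ≈ -0.33333)
h(O, y) = -3 (h(O, y) = -⅓*9 = -3)
-27*(-28) + h((-4 + 1)², -7) = -27*(-28) - 3 = 756 - 3 = 753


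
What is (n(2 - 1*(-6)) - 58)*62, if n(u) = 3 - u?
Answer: -3906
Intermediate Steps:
(n(2 - 1*(-6)) - 58)*62 = ((3 - (2 - 1*(-6))) - 58)*62 = ((3 - (2 + 6)) - 58)*62 = ((3 - 1*8) - 58)*62 = ((3 - 8) - 58)*62 = (-5 - 58)*62 = -63*62 = -3906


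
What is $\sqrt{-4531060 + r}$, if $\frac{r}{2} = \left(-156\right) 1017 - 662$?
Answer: $2 i \sqrt{1212422} \approx 2202.2 i$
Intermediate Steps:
$r = -318628$ ($r = 2 \left(\left(-156\right) 1017 - 662\right) = 2 \left(-158652 - 662\right) = 2 \left(-159314\right) = -318628$)
$\sqrt{-4531060 + r} = \sqrt{-4531060 - 318628} = \sqrt{-4849688} = 2 i \sqrt{1212422}$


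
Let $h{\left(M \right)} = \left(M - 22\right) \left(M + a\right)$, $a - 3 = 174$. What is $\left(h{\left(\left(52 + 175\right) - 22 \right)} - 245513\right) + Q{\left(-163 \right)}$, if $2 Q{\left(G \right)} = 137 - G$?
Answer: $-175457$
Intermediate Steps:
$a = 177$ ($a = 3 + 174 = 177$)
$Q{\left(G \right)} = \frac{137}{2} - \frac{G}{2}$ ($Q{\left(G \right)} = \frac{137 - G}{2} = \frac{137}{2} - \frac{G}{2}$)
$h{\left(M \right)} = \left(-22 + M\right) \left(177 + M\right)$ ($h{\left(M \right)} = \left(M - 22\right) \left(M + 177\right) = \left(-22 + M\right) \left(177 + M\right)$)
$\left(h{\left(\left(52 + 175\right) - 22 \right)} - 245513\right) + Q{\left(-163 \right)} = \left(\left(-3894 + \left(\left(52 + 175\right) - 22\right)^{2} + 155 \left(\left(52 + 175\right) - 22\right)\right) - 245513\right) + \left(\frac{137}{2} - - \frac{163}{2}\right) = \left(\left(-3894 + \left(227 - 22\right)^{2} + 155 \left(227 - 22\right)\right) - 245513\right) + \left(\frac{137}{2} + \frac{163}{2}\right) = \left(\left(-3894 + 205^{2} + 155 \cdot 205\right) - 245513\right) + 150 = \left(\left(-3894 + 42025 + 31775\right) - 245513\right) + 150 = \left(69906 - 245513\right) + 150 = -175607 + 150 = -175457$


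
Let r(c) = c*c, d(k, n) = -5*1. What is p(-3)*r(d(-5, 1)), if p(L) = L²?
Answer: 225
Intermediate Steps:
d(k, n) = -5
r(c) = c²
p(-3)*r(d(-5, 1)) = (-3)²*(-5)² = 9*25 = 225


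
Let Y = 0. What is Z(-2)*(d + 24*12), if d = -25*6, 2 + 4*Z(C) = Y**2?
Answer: -69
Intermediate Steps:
Z(C) = -1/2 (Z(C) = -1/2 + (1/4)*0**2 = -1/2 + (1/4)*0 = -1/2 + 0 = -1/2)
d = -150
Z(-2)*(d + 24*12) = -(-150 + 24*12)/2 = -(-150 + 288)/2 = -1/2*138 = -69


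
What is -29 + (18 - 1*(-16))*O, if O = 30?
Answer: 991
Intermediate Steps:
-29 + (18 - 1*(-16))*O = -29 + (18 - 1*(-16))*30 = -29 + (18 + 16)*30 = -29 + 34*30 = -29 + 1020 = 991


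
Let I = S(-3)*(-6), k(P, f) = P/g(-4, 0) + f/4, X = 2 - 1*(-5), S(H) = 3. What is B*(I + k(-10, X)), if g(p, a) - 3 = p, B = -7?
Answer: 175/4 ≈ 43.750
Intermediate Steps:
g(p, a) = 3 + p
X = 7 (X = 2 + 5 = 7)
k(P, f) = -P + f/4 (k(P, f) = P/(3 - 4) + f/4 = P/(-1) + f*(1/4) = P*(-1) + f/4 = -P + f/4)
I = -18 (I = 3*(-6) = -18)
B*(I + k(-10, X)) = -7*(-18 + (-1*(-10) + (1/4)*7)) = -7*(-18 + (10 + 7/4)) = -7*(-18 + 47/4) = -7*(-25/4) = 175/4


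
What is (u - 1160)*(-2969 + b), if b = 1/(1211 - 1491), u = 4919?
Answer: -446419377/40 ≈ -1.1160e+7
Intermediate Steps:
b = -1/280 (b = 1/(-280) = -1/280 ≈ -0.0035714)
(u - 1160)*(-2969 + b) = (4919 - 1160)*(-2969 - 1/280) = 3759*(-831321/280) = -446419377/40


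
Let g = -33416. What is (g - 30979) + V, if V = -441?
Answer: -64836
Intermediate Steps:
(g - 30979) + V = (-33416 - 30979) - 441 = -64395 - 441 = -64836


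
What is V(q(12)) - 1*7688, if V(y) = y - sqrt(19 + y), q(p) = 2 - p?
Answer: -7701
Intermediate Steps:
V(q(12)) - 1*7688 = ((2 - 1*12) - sqrt(19 + (2 - 1*12))) - 1*7688 = ((2 - 12) - sqrt(19 + (2 - 12))) - 7688 = (-10 - sqrt(19 - 10)) - 7688 = (-10 - sqrt(9)) - 7688 = (-10 - 1*3) - 7688 = (-10 - 3) - 7688 = -13 - 7688 = -7701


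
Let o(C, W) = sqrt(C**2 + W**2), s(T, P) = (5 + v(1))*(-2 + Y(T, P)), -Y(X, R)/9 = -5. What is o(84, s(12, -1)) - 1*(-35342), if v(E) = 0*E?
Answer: 35342 + sqrt(53281) ≈ 35573.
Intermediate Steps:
Y(X, R) = 45 (Y(X, R) = -9*(-5) = 45)
v(E) = 0
s(T, P) = 215 (s(T, P) = (5 + 0)*(-2 + 45) = 5*43 = 215)
o(84, s(12, -1)) - 1*(-35342) = sqrt(84**2 + 215**2) - 1*(-35342) = sqrt(7056 + 46225) + 35342 = sqrt(53281) + 35342 = 35342 + sqrt(53281)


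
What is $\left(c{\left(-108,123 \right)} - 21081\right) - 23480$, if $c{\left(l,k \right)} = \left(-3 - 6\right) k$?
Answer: $-45668$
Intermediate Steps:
$c{\left(l,k \right)} = - 9 k$
$\left(c{\left(-108,123 \right)} - 21081\right) - 23480 = \left(\left(-9\right) 123 - 21081\right) - 23480 = \left(-1107 - 21081\right) - 23480 = -22188 - 23480 = -45668$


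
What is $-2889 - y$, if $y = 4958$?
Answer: $-7847$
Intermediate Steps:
$-2889 - y = -2889 - 4958 = -7847$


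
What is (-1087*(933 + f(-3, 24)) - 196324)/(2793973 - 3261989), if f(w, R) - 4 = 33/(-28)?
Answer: 33979733/13104448 ≈ 2.5930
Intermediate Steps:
f(w, R) = 79/28 (f(w, R) = 4 + 33/(-28) = 4 + 33*(-1/28) = 4 - 33/28 = 79/28)
(-1087*(933 + f(-3, 24)) - 196324)/(2793973 - 3261989) = (-1087*(933 + 79/28) - 196324)/(2793973 - 3261989) = (-1087*26203/28 - 196324)/(-468016) = (-28482661/28 - 196324)*(-1/468016) = -33979733/28*(-1/468016) = 33979733/13104448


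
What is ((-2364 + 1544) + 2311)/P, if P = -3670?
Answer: -1491/3670 ≈ -0.40627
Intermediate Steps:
((-2364 + 1544) + 2311)/P = ((-2364 + 1544) + 2311)/(-3670) = (-820 + 2311)*(-1/3670) = 1491*(-1/3670) = -1491/3670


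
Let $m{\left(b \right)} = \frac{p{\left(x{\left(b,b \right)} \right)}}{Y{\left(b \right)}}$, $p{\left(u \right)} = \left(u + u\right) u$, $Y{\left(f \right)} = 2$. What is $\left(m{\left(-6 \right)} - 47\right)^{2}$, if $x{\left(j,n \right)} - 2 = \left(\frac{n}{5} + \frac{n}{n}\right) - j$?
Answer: $\frac{119716}{625} \approx 191.55$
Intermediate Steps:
$x{\left(j,n \right)} = 3 - j + \frac{n}{5}$ ($x{\left(j,n \right)} = 2 - \left(j - \frac{n}{5} - \frac{n}{n}\right) = 2 - \left(-1 + j - n \frac{1}{5}\right) = 2 - \left(-1 + j - \frac{n}{5}\right) = 2 + \left(1 - j + \frac{n}{5}\right) = 3 - j + \frac{n}{5}$)
$p{\left(u \right)} = 2 u^{2}$ ($p{\left(u \right)} = 2 u u = 2 u^{2}$)
$m{\left(b \right)} = \left(3 - \frac{4 b}{5}\right)^{2}$ ($m{\left(b \right)} = \frac{2 \left(3 - b + \frac{b}{5}\right)^{2}}{2} = 2 \left(3 - \frac{4 b}{5}\right)^{2} \cdot \frac{1}{2} = \left(3 - \frac{4 b}{5}\right)^{2}$)
$\left(m{\left(-6 \right)} - 47\right)^{2} = \left(\frac{\left(15 - -24\right)^{2}}{25} - 47\right)^{2} = \left(\frac{\left(15 + 24\right)^{2}}{25} - 47\right)^{2} = \left(\frac{39^{2}}{25} - 47\right)^{2} = \left(\frac{1}{25} \cdot 1521 - 47\right)^{2} = \left(\frac{1521}{25} - 47\right)^{2} = \left(\frac{346}{25}\right)^{2} = \frac{119716}{625}$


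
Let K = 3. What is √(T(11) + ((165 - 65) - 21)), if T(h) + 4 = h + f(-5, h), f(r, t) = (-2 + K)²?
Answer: √87 ≈ 9.3274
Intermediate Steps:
f(r, t) = 1 (f(r, t) = (-2 + 3)² = 1² = 1)
T(h) = -3 + h (T(h) = -4 + (h + 1) = -4 + (1 + h) = -3 + h)
√(T(11) + ((165 - 65) - 21)) = √((-3 + 11) + ((165 - 65) - 21)) = √(8 + (100 - 21)) = √(8 + 79) = √87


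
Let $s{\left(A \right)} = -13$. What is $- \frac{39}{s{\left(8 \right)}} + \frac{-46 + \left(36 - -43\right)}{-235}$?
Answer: $\frac{672}{235} \approx 2.8596$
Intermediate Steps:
$- \frac{39}{s{\left(8 \right)}} + \frac{-46 + \left(36 - -43\right)}{-235} = - \frac{39}{-13} + \frac{-46 + \left(36 - -43\right)}{-235} = \left(-39\right) \left(- \frac{1}{13}\right) + \left(-46 + \left(36 + 43\right)\right) \left(- \frac{1}{235}\right) = 3 + \left(-46 + 79\right) \left(- \frac{1}{235}\right) = 3 + 33 \left(- \frac{1}{235}\right) = 3 - \frac{33}{235} = \frac{672}{235}$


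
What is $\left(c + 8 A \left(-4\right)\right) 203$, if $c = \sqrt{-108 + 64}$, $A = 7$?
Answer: $-45472 + 406 i \sqrt{11} \approx -45472.0 + 1346.5 i$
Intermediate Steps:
$c = 2 i \sqrt{11}$ ($c = \sqrt{-44} = 2 i \sqrt{11} \approx 6.6332 i$)
$\left(c + 8 A \left(-4\right)\right) 203 = \left(2 i \sqrt{11} + 8 \cdot 7 \left(-4\right)\right) 203 = \left(2 i \sqrt{11} + 56 \left(-4\right)\right) 203 = \left(2 i \sqrt{11} - 224\right) 203 = \left(-224 + 2 i \sqrt{11}\right) 203 = -45472 + 406 i \sqrt{11}$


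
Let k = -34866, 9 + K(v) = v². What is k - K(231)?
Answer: -88218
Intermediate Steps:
K(v) = -9 + v²
k - K(231) = -34866 - (-9 + 231²) = -34866 - (-9 + 53361) = -34866 - 1*53352 = -34866 - 53352 = -88218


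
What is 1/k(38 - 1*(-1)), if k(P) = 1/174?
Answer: 174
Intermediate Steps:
k(P) = 1/174
1/k(38 - 1*(-1)) = 1/(1/174) = 174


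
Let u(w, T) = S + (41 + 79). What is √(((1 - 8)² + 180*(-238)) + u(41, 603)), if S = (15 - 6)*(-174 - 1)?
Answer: I*√44246 ≈ 210.35*I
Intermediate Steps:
S = -1575 (S = 9*(-175) = -1575)
u(w, T) = -1455 (u(w, T) = -1575 + (41 + 79) = -1575 + 120 = -1455)
√(((1 - 8)² + 180*(-238)) + u(41, 603)) = √(((1 - 8)² + 180*(-238)) - 1455) = √(((-7)² - 42840) - 1455) = √((49 - 42840) - 1455) = √(-42791 - 1455) = √(-44246) = I*√44246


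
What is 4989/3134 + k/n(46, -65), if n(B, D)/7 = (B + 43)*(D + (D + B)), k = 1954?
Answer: 31870064/20501061 ≈ 1.5546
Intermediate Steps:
n(B, D) = 7*(43 + B)*(B + 2*D) (n(B, D) = 7*((B + 43)*(D + (D + B))) = 7*((43 + B)*(D + (B + D))) = 7*((43 + B)*(B + 2*D)) = 7*(43 + B)*(B + 2*D))
4989/3134 + k/n(46, -65) = 4989/3134 + 1954/(7*46**2 + 301*46 + 602*(-65) + 14*46*(-65)) = 4989*(1/3134) + 1954/(7*2116 + 13846 - 39130 - 41860) = 4989/3134 + 1954/(14812 + 13846 - 39130 - 41860) = 4989/3134 + 1954/(-52332) = 4989/3134 + 1954*(-1/52332) = 4989/3134 - 977/26166 = 31870064/20501061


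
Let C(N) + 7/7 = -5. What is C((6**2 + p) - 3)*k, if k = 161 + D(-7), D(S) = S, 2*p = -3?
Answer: -924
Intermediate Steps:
p = -3/2 (p = (1/2)*(-3) = -3/2 ≈ -1.5000)
k = 154 (k = 161 - 7 = 154)
C(N) = -6 (C(N) = -1 - 5 = -6)
C((6**2 + p) - 3)*k = -6*154 = -924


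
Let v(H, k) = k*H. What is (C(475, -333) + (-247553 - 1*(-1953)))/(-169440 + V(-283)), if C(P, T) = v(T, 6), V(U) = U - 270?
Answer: 247598/169993 ≈ 1.4565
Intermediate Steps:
v(H, k) = H*k
V(U) = -270 + U
C(P, T) = 6*T (C(P, T) = T*6 = 6*T)
(C(475, -333) + (-247553 - 1*(-1953)))/(-169440 + V(-283)) = (6*(-333) + (-247553 - 1*(-1953)))/(-169440 + (-270 - 283)) = (-1998 + (-247553 + 1953))/(-169440 - 553) = (-1998 - 245600)/(-169993) = -247598*(-1/169993) = 247598/169993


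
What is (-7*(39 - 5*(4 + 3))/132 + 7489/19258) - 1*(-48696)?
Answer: 30947102075/635514 ≈ 48696.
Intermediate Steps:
(-7*(39 - 5*(4 + 3))/132 + 7489/19258) - 1*(-48696) = (-7*(39 - 5*7)*(1/132) + 7489*(1/19258)) + 48696 = (-7*(39 - 35)*(1/132) + 7489/19258) + 48696 = (-7*4*(1/132) + 7489/19258) + 48696 = (-28*1/132 + 7489/19258) + 48696 = (-7/33 + 7489/19258) + 48696 = 112331/635514 + 48696 = 30947102075/635514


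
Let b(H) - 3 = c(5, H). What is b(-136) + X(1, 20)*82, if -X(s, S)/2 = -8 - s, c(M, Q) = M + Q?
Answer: 1348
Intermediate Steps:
b(H) = 8 + H (b(H) = 3 + (5 + H) = 8 + H)
X(s, S) = 16 + 2*s (X(s, S) = -2*(-8 - s) = 16 + 2*s)
b(-136) + X(1, 20)*82 = (8 - 136) + (16 + 2*1)*82 = -128 + (16 + 2)*82 = -128 + 18*82 = -128 + 1476 = 1348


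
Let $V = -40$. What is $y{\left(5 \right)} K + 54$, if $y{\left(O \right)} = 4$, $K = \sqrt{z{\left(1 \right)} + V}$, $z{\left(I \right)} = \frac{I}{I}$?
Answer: $54 + 4 i \sqrt{39} \approx 54.0 + 24.98 i$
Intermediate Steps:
$z{\left(I \right)} = 1$
$K = i \sqrt{39}$ ($K = \sqrt{1 - 40} = \sqrt{-39} = i \sqrt{39} \approx 6.245 i$)
$y{\left(5 \right)} K + 54 = 4 i \sqrt{39} + 54 = 54 + 4 i \sqrt{39}$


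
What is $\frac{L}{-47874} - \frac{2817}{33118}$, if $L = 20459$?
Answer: $- \frac{203105555}{396372783} \approx -0.51241$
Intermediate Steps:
$\frac{L}{-47874} - \frac{2817}{33118} = \frac{20459}{-47874} - \frac{2817}{33118} = 20459 \left(- \frac{1}{47874}\right) - \frac{2817}{33118} = - \frac{20459}{47874} - \frac{2817}{33118} = - \frac{203105555}{396372783}$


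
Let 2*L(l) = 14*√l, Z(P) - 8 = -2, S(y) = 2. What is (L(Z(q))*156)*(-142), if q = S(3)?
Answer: -155064*√6 ≈ -3.7983e+5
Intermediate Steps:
q = 2
Z(P) = 6 (Z(P) = 8 - 2 = 6)
L(l) = 7*√l (L(l) = (14*√l)/2 = 7*√l)
(L(Z(q))*156)*(-142) = ((7*√6)*156)*(-142) = (1092*√6)*(-142) = -155064*√6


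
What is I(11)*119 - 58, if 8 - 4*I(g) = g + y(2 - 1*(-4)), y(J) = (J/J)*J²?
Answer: -4873/4 ≈ -1218.3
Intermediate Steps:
y(J) = J² (y(J) = 1*J² = J²)
I(g) = -7 - g/4 (I(g) = 2 - (g + (2 - 1*(-4))²)/4 = 2 - (g + (2 + 4)²)/4 = 2 - (g + 6²)/4 = 2 - (g + 36)/4 = 2 - (36 + g)/4 = 2 + (-9 - g/4) = -7 - g/4)
I(11)*119 - 58 = (-7 - ¼*11)*119 - 58 = (-7 - 11/4)*119 - 58 = -39/4*119 - 58 = -4641/4 - 58 = -4873/4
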